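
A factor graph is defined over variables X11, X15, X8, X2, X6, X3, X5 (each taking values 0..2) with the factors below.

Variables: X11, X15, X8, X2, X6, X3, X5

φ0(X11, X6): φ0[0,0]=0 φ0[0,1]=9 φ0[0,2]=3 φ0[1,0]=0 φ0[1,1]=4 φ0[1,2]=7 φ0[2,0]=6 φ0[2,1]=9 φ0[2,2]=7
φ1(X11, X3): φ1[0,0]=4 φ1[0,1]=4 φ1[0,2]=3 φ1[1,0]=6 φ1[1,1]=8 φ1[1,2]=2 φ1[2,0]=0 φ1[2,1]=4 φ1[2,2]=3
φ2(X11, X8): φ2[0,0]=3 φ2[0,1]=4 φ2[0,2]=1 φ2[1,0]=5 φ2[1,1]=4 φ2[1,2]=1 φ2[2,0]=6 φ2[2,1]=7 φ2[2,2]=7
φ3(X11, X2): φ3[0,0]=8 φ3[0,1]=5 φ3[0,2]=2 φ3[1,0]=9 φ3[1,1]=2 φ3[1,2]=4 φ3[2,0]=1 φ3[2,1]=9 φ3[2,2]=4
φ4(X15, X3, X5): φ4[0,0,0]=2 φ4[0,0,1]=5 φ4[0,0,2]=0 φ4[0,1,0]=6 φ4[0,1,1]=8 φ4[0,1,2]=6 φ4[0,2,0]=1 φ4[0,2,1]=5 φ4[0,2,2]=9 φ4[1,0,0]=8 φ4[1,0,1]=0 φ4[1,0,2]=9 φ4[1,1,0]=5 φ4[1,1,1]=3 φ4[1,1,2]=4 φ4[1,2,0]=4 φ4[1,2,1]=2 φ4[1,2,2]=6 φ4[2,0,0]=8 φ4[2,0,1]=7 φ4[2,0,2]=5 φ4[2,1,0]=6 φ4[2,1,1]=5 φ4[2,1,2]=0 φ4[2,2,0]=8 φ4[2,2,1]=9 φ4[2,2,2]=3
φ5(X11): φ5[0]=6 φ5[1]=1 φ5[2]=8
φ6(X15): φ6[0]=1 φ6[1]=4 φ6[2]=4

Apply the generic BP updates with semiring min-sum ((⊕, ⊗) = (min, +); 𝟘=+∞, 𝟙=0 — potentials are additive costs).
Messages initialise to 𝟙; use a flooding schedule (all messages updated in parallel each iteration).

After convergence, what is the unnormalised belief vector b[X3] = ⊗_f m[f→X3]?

init: all messages = 𝟙 over 3 values
r1 m[φ0→X11] = [0, 0, 6]
r1 m[φ0→X6] = [0, 4, 3]
r1 m[φ1→X11] = [3, 2, 0]
r1 m[φ1→X3] = [0, 4, 2]
r1 m[φ2→X11] = [1, 1, 6]
r1 m[φ2→X8] = [3, 4, 1]
r1 m[φ3→X11] = [2, 2, 1]
r1 m[φ3→X2] = [1, 2, 2]
r1 m[φ4→X15] = [0, 0, 0]
r1 m[φ4→X3] = [0, 0, 1]
r1 m[φ4→X5] = [1, 0, 0]
r1 m[φ5→X11] = [6, 1, 8]
r1 m[φ6→X15] = [1, 4, 4]
r1 m[X11→φ0] = [0, 0, 0]
r1 m[X11→φ1] = [0, 0, 0]
r1 m[X11→φ2] = [0, 0, 0]
r1 m[X11→φ3] = [0, 0, 0]
r1 m[X11→φ5] = [0, 0, 0]
r1 m[X15→φ4] = [0, 0, 0]
r1 m[X15→φ6] = [0, 0, 0]
r1 m[X8→φ2] = [0, 0, 0]
r1 m[X2→φ3] = [0, 0, 0]
r1 m[X6→φ0] = [0, 0, 0]
r1 m[X3→φ1] = [0, 0, 0]
r1 m[X3→φ4] = [0, 0, 0]
r1 m[X5→φ4] = [0, 0, 0]
r2 m[φ0→X11] = [0, 0, 6]
r2 m[φ0→X6] = [0, 4, 3]
r2 m[φ1→X11] = [3, 2, 0]
r2 m[φ1→X3] = [0, 4, 2]
r2 m[φ2→X11] = [1, 1, 6]
r2 m[φ2→X8] = [3, 4, 1]
r2 m[φ3→X11] = [2, 2, 1]
r2 m[φ3→X2] = [1, 2, 2]
r2 m[φ4→X15] = [0, 0, 0]
r2 m[φ4→X3] = [0, 0, 1]
r2 m[φ4→X5] = [1, 0, 0]
r2 m[φ5→X11] = [6, 1, 8]
r2 m[φ6→X15] = [1, 4, 4]
r2 m[X11→φ0] = [12, 6, 15]
r2 m[X11→φ1] = [9, 4, 21]
r2 m[X11→φ2] = [11, 5, 15]
r2 m[X11→φ3] = [10, 4, 20]
r2 m[X11→φ5] = [6, 5, 13]
r2 m[X15→φ4] = [1, 4, 4]
r2 m[X15→φ6] = [0, 0, 0]
r2 m[X8→φ2] = [0, 0, 0]
r2 m[X2→φ3] = [0, 0, 0]
r2 m[X6→φ0] = [0, 0, 0]
r2 m[X3→φ1] = [0, 0, 1]
r2 m[X3→φ4] = [0, 4, 2]
r2 m[X5→φ4] = [0, 0, 0]
r3 m[φ0→X11] = [0, 0, 6]
r3 m[φ0→X6] = [6, 10, 13]
r3 m[φ1→X11] = [4, 3, 0]
r3 m[φ1→X3] = [10, 12, 6]
r3 m[φ2→X11] = [1, 1, 6]
r3 m[φ2→X8] = [10, 9, 6]
r3 m[φ3→X11] = [2, 2, 1]
r3 m[φ3→X2] = [13, 6, 8]
r3 m[φ4→X15] = [0, 0, 4]
r3 m[φ4→X3] = [1, 4, 2]
r3 m[φ4→X5] = [3, 4, 1]
r3 m[φ5→X11] = [6, 1, 8]
r3 m[φ6→X15] = [1, 4, 4]
r3 m[X11→φ0] = [12, 6, 15]
r3 m[X11→φ1] = [9, 4, 21]
r3 m[X11→φ2] = [11, 5, 15]
r3 m[X11→φ3] = [10, 4, 20]
r3 m[X11→φ5] = [6, 5, 13]
r3 m[X15→φ4] = [1, 4, 4]
r3 m[X15→φ6] = [0, 0, 0]
r3 m[X8→φ2] = [0, 0, 0]
r3 m[X2→φ3] = [0, 0, 0]
r3 m[X6→φ0] = [0, 0, 0]
r3 m[X3→φ1] = [0, 0, 1]
r3 m[X3→φ4] = [0, 4, 2]
r3 m[X5→φ4] = [0, 0, 0]
r4 m[φ0→X11] = [0, 0, 6]
r4 m[φ0→X6] = [6, 10, 13]
r4 m[φ1→X11] = [4, 3, 0]
r4 m[φ1→X3] = [10, 12, 6]
r4 m[φ2→X11] = [1, 1, 6]
r4 m[φ2→X8] = [10, 9, 6]
r4 m[φ3→X11] = [2, 2, 1]
r4 m[φ3→X2] = [13, 6, 8]
r4 m[φ4→X15] = [0, 0, 4]
r4 m[φ4→X3] = [1, 4, 2]
r4 m[φ4→X5] = [3, 4, 1]
r4 m[φ5→X11] = [6, 1, 8]
r4 m[φ6→X15] = [1, 4, 4]
r4 m[X11→φ0] = [13, 7, 15]
r4 m[X11→φ1] = [9, 4, 21]
r4 m[X11→φ2] = [12, 6, 15]
r4 m[X11→φ3] = [11, 5, 20]
r4 m[X11→φ5] = [7, 6, 13]
r4 m[X15→φ4] = [1, 4, 4]
r4 m[X15→φ6] = [0, 0, 4]
r4 m[X8→φ2] = [0, 0, 0]
r4 m[X2→φ3] = [0, 0, 0]
r4 m[X6→φ0] = [0, 0, 0]
r4 m[X3→φ1] = [1, 4, 2]
r4 m[X3→φ4] = [10, 12, 6]
r4 m[X5→φ4] = [0, 0, 0]
r5 m[φ0→X11] = [0, 0, 6]
r5 m[φ0→X6] = [7, 11, 14]
r5 m[φ1→X11] = [5, 4, 1]
r5 m[φ1→X3] = [10, 12, 6]
r5 m[φ2→X11] = [1, 1, 6]
r5 m[φ2→X8] = [11, 10, 7]
r5 m[φ3→X11] = [2, 2, 1]
r5 m[φ3→X2] = [14, 7, 9]
r5 m[φ4→X15] = [7, 8, 9]
r5 m[φ4→X3] = [1, 4, 2]
r5 m[φ4→X5] = [8, 12, 11]
r5 m[φ5→X11] = [6, 1, 8]
r5 m[φ6→X15] = [1, 4, 4]
r5 m[X11→φ0] = [13, 7, 15]
r5 m[X11→φ1] = [9, 4, 21]
r5 m[X11→φ2] = [12, 6, 15]
r5 m[X11→φ3] = [11, 5, 20]
r5 m[X11→φ5] = [7, 6, 13]
r5 m[X15→φ4] = [1, 4, 4]
r5 m[X15→φ6] = [0, 0, 4]
r5 m[X8→φ2] = [0, 0, 0]
r5 m[X2→φ3] = [0, 0, 0]
r5 m[X6→φ0] = [0, 0, 0]
r5 m[X3→φ1] = [1, 4, 2]
r5 m[X3→φ4] = [10, 12, 6]
r5 m[X5→φ4] = [0, 0, 0]
r6 m[φ0→X11] = [0, 0, 6]
r6 m[φ0→X6] = [7, 11, 14]
r6 m[φ1→X11] = [5, 4, 1]
r6 m[φ1→X3] = [10, 12, 6]
r6 m[φ2→X11] = [1, 1, 6]
r6 m[φ2→X8] = [11, 10, 7]
r6 m[φ3→X11] = [2, 2, 1]
r6 m[φ3→X2] = [14, 7, 9]
r6 m[φ4→X15] = [7, 8, 9]
r6 m[φ4→X3] = [1, 4, 2]
r6 m[φ4→X5] = [8, 12, 11]
r6 m[φ5→X11] = [6, 1, 8]
r6 m[φ6→X15] = [1, 4, 4]
r6 m[X11→φ0] = [14, 8, 16]
r6 m[X11→φ1] = [9, 4, 21]
r6 m[X11→φ2] = [13, 7, 16]
r6 m[X11→φ3] = [12, 6, 21]
r6 m[X11→φ5] = [8, 7, 14]
r6 m[X15→φ4] = [1, 4, 4]
r6 m[X15→φ6] = [7, 8, 9]
r6 m[X8→φ2] = [0, 0, 0]
r6 m[X2→φ3] = [0, 0, 0]
r6 m[X6→φ0] = [0, 0, 0]
r6 m[X3→φ1] = [1, 4, 2]
r6 m[X3→φ4] = [10, 12, 6]
r6 m[X5→φ4] = [0, 0, 0]
r7 m[φ0→X11] = [0, 0, 6]
r7 m[φ0→X6] = [8, 12, 15]
r7 m[φ1→X11] = [5, 4, 1]
r7 m[φ1→X3] = [10, 12, 6]
r7 m[φ2→X11] = [1, 1, 6]
r7 m[φ2→X8] = [12, 11, 8]
r7 m[φ3→X11] = [2, 2, 1]
r7 m[φ3→X2] = [15, 8, 10]
r7 m[φ4→X15] = [7, 8, 9]
r7 m[φ4→X3] = [1, 4, 2]
r7 m[φ4→X5] = [8, 12, 11]
r7 m[φ5→X11] = [6, 1, 8]
r7 m[φ6→X15] = [1, 4, 4]
r7 m[X11→φ0] = [14, 8, 16]
r7 m[X11→φ1] = [9, 4, 21]
r7 m[X11→φ2] = [13, 7, 16]
r7 m[X11→φ3] = [12, 6, 21]
r7 m[X11→φ5] = [8, 7, 14]
r7 m[X15→φ4] = [1, 4, 4]
r7 m[X15→φ6] = [7, 8, 9]
r7 m[X8→φ2] = [0, 0, 0]
r7 m[X2→φ3] = [0, 0, 0]
r7 m[X6→φ0] = [0, 0, 0]
r7 m[X3→φ1] = [1, 4, 2]
r7 m[X3→φ4] = [10, 12, 6]
r7 m[X5→φ4] = [0, 0, 0]
r8 m[φ0→X11] = [0, 0, 6]
r8 m[φ0→X6] = [8, 12, 15]
r8 m[φ1→X11] = [5, 4, 1]
r8 m[φ1→X3] = [10, 12, 6]
r8 m[φ2→X11] = [1, 1, 6]
r8 m[φ2→X8] = [12, 11, 8]
r8 m[φ3→X11] = [2, 2, 1]
r8 m[φ3→X2] = [15, 8, 10]
r8 m[φ4→X15] = [7, 8, 9]
r8 m[φ4→X3] = [1, 4, 2]
r8 m[φ4→X5] = [8, 12, 11]
r8 m[φ5→X11] = [6, 1, 8]
r8 m[φ6→X15] = [1, 4, 4]
r8 m[X11→φ0] = [14, 8, 16]
r8 m[X11→φ1] = [9, 4, 21]
r8 m[X11→φ2] = [13, 7, 16]
r8 m[X11→φ3] = [12, 6, 21]
r8 m[X11→φ5] = [8, 7, 14]
r8 m[X15→φ4] = [1, 4, 4]
r8 m[X15→φ6] = [7, 8, 9]
r8 m[X8→φ2] = [0, 0, 0]
r8 m[X2→φ3] = [0, 0, 0]
r8 m[X6→φ0] = [0, 0, 0]
r8 m[X3→φ1] = [1, 4, 2]
r8 m[X3→φ4] = [10, 12, 6]
r8 m[X5→φ4] = [0, 0, 0]
fixed point reached at round 8
b[X3] = ⊗ incoming = [11, 16, 8]

b[X3] = [11, 16, 8]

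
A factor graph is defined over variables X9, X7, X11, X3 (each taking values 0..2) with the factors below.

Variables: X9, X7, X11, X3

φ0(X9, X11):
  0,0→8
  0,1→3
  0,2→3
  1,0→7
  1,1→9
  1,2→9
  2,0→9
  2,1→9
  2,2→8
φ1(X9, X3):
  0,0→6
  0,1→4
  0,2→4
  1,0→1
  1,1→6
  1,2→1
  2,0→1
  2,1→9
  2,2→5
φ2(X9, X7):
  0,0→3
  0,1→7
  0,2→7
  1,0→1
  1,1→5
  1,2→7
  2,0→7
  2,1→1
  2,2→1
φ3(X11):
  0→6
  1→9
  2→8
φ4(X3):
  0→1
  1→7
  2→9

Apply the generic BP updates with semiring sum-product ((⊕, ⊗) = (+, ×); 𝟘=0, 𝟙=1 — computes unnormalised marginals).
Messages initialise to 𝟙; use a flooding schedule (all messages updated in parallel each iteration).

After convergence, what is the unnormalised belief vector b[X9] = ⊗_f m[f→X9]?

init: all messages = 𝟙 over 3 values
r1 m[φ0→X9] = [14, 25, 26]
r1 m[φ0→X11] = [24, 21, 20]
r1 m[φ1→X9] = [14, 8, 15]
r1 m[φ1→X3] = [8, 19, 10]
r1 m[φ2→X9] = [17, 13, 9]
r1 m[φ2→X7] = [11, 13, 15]
r1 m[φ3→X11] = [6, 9, 8]
r1 m[φ4→X3] = [1, 7, 9]
r1 m[X9→φ0] = [1, 1, 1]
r1 m[X9→φ1] = [1, 1, 1]
r1 m[X9→φ2] = [1, 1, 1]
r1 m[X7→φ2] = [1, 1, 1]
r1 m[X11→φ0] = [1, 1, 1]
r1 m[X11→φ3] = [1, 1, 1]
r1 m[X3→φ1] = [1, 1, 1]
r1 m[X3→φ4] = [1, 1, 1]
r2 m[φ0→X9] = [14, 25, 26]
r2 m[φ0→X11] = [24, 21, 20]
r2 m[φ1→X9] = [14, 8, 15]
r2 m[φ1→X3] = [8, 19, 10]
r2 m[φ2→X9] = [17, 13, 9]
r2 m[φ2→X7] = [11, 13, 15]
r2 m[φ3→X11] = [6, 9, 8]
r2 m[φ4→X3] = [1, 7, 9]
r2 m[X9→φ0] = [238, 104, 135]
r2 m[X9→φ1] = [238, 325, 234]
r2 m[X9→φ2] = [196, 200, 390]
r2 m[X7→φ2] = [1, 1, 1]
r2 m[X11→φ0] = [6, 9, 8]
r2 m[X11→φ3] = [24, 21, 20]
r2 m[X3→φ1] = [1, 7, 9]
r2 m[X3→φ4] = [8, 19, 10]
r3 m[φ0→X9] = [99, 195, 199]
r3 m[φ0→X11] = [3847, 2865, 2730]
r3 m[φ1→X9] = [70, 52, 109]
r3 m[φ1→X3] = [1987, 5008, 2447]
r3 m[φ2→X9] = [17, 13, 9]
r3 m[φ2→X7] = [3518, 2762, 3162]
r3 m[φ3→X11] = [6, 9, 8]
r3 m[φ4→X3] = [1, 7, 9]
r3 m[X9→φ0] = [238, 104, 135]
r3 m[X9→φ1] = [238, 325, 234]
r3 m[X9→φ2] = [196, 200, 390]
r3 m[X7→φ2] = [1, 1, 1]
r3 m[X11→φ0] = [6, 9, 8]
r3 m[X11→φ3] = [24, 21, 20]
r3 m[X3→φ1] = [1, 7, 9]
r3 m[X3→φ4] = [8, 19, 10]
r4 m[φ0→X9] = [99, 195, 199]
r4 m[φ0→X11] = [3847, 2865, 2730]
r4 m[φ1→X9] = [70, 52, 109]
r4 m[φ1→X3] = [1987, 5008, 2447]
r4 m[φ2→X9] = [17, 13, 9]
r4 m[φ2→X7] = [3518, 2762, 3162]
r4 m[φ3→X11] = [6, 9, 8]
r4 m[φ4→X3] = [1, 7, 9]
r4 m[X9→φ0] = [1190, 676, 981]
r4 m[X9→φ1] = [1683, 2535, 1791]
r4 m[X9→φ2] = [6930, 10140, 21691]
r4 m[X7→φ2] = [1, 1, 1]
r4 m[X11→φ0] = [6, 9, 8]
r4 m[X11→φ3] = [3847, 2865, 2730]
r4 m[X3→φ1] = [1, 7, 9]
r4 m[X3→φ4] = [1987, 5008, 2447]
r5 m[φ0→X9] = [99, 195, 199]
r5 m[φ0→X11] = [23081, 18483, 17502]
r5 m[φ1→X9] = [70, 52, 109]
r5 m[φ1→X3] = [14424, 38061, 18222]
r5 m[φ2→X9] = [17, 13, 9]
r5 m[φ2→X7] = [182767, 120901, 141181]
r5 m[φ3→X11] = [6, 9, 8]
r5 m[φ4→X3] = [1, 7, 9]
r5 m[X9→φ0] = [1190, 676, 981]
r5 m[X9→φ1] = [1683, 2535, 1791]
r5 m[X9→φ2] = [6930, 10140, 21691]
r5 m[X7→φ2] = [1, 1, 1]
r5 m[X11→φ0] = [6, 9, 8]
r5 m[X11→φ3] = [3847, 2865, 2730]
r5 m[X3→φ1] = [1, 7, 9]
r5 m[X3→φ4] = [1987, 5008, 2447]
r6 m[φ0→X9] = [99, 195, 199]
r6 m[φ0→X11] = [23081, 18483, 17502]
r6 m[φ1→X9] = [70, 52, 109]
r6 m[φ1→X3] = [14424, 38061, 18222]
r6 m[φ2→X9] = [17, 13, 9]
r6 m[φ2→X7] = [182767, 120901, 141181]
r6 m[φ3→X11] = [6, 9, 8]
r6 m[φ4→X3] = [1, 7, 9]
r6 m[X9→φ0] = [1190, 676, 981]
r6 m[X9→φ1] = [1683, 2535, 1791]
r6 m[X9→φ2] = [6930, 10140, 21691]
r6 m[X7→φ2] = [1, 1, 1]
r6 m[X11→φ0] = [6, 9, 8]
r6 m[X11→φ3] = [23081, 18483, 17502]
r6 m[X3→φ1] = [1, 7, 9]
r6 m[X3→φ4] = [14424, 38061, 18222]
r7 m[φ0→X9] = [99, 195, 199]
r7 m[φ0→X11] = [23081, 18483, 17502]
r7 m[φ1→X9] = [70, 52, 109]
r7 m[φ1→X3] = [14424, 38061, 18222]
r7 m[φ2→X9] = [17, 13, 9]
r7 m[φ2→X7] = [182767, 120901, 141181]
r7 m[φ3→X11] = [6, 9, 8]
r7 m[φ4→X3] = [1, 7, 9]
r7 m[X9→φ0] = [1190, 676, 981]
r7 m[X9→φ1] = [1683, 2535, 1791]
r7 m[X9→φ2] = [6930, 10140, 21691]
r7 m[X7→φ2] = [1, 1, 1]
r7 m[X11→φ0] = [6, 9, 8]
r7 m[X11→φ3] = [23081, 18483, 17502]
r7 m[X3→φ1] = [1, 7, 9]
r7 m[X3→φ4] = [14424, 38061, 18222]
fixed point reached at round 7
b[X9] = ⊗ incoming = [117810, 131820, 195219]

b[X9] = [117810, 131820, 195219]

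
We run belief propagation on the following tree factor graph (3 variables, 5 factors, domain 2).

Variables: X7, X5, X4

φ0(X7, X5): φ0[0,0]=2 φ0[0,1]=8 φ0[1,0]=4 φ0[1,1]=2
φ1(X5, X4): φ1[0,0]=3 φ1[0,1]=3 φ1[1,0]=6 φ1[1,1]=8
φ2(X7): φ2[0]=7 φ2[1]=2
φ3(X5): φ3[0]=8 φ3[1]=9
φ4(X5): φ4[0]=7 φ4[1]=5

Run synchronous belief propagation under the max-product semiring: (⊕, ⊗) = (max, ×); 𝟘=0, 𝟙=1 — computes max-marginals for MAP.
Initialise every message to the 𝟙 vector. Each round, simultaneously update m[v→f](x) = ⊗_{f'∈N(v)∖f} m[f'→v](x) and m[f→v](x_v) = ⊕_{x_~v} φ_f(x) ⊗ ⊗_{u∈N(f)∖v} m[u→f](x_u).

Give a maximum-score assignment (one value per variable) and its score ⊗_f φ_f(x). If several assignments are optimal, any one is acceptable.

assignment: (X7=0, X5=1, X4=1); score = 20160

init: all messages = 𝟙 over 2 values
r1 m[φ0→X7] = [8, 4]
r1 m[φ0→X5] = [4, 8]
r1 m[φ1→X5] = [3, 8]
r1 m[φ1→X4] = [6, 8]
r1 m[φ2→X7] = [7, 2]
r1 m[φ3→X5] = [8, 9]
r1 m[φ4→X5] = [7, 5]
r1 m[X7→φ0] = [1, 1]
r1 m[X7→φ2] = [1, 1]
r1 m[X5→φ0] = [1, 1]
r1 m[X5→φ1] = [1, 1]
r1 m[X5→φ3] = [1, 1]
r1 m[X5→φ4] = [1, 1]
r1 m[X4→φ1] = [1, 1]
r2 m[φ0→X7] = [8, 4]
r2 m[φ0→X5] = [4, 8]
r2 m[φ1→X5] = [3, 8]
r2 m[φ1→X4] = [6, 8]
r2 m[φ2→X7] = [7, 2]
r2 m[φ3→X5] = [8, 9]
r2 m[φ4→X5] = [7, 5]
r2 m[X7→φ0] = [7, 2]
r2 m[X7→φ2] = [8, 4]
r2 m[X5→φ0] = [168, 360]
r2 m[X5→φ1] = [224, 360]
r2 m[X5→φ3] = [84, 320]
r2 m[X5→φ4] = [96, 576]
r2 m[X4→φ1] = [1, 1]
r3 m[φ0→X7] = [2880, 720]
r3 m[φ0→X5] = [14, 56]
r3 m[φ1→X5] = [3, 8]
r3 m[φ1→X4] = [2160, 2880]
r3 m[φ2→X7] = [7, 2]
r3 m[φ3→X5] = [8, 9]
r3 m[φ4→X5] = [7, 5]
r3 m[X7→φ0] = [7, 2]
r3 m[X7→φ2] = [8, 4]
r3 m[X5→φ0] = [168, 360]
r3 m[X5→φ1] = [224, 360]
r3 m[X5→φ3] = [84, 320]
r3 m[X5→φ4] = [96, 576]
r3 m[X4→φ1] = [1, 1]
r4 m[φ0→X7] = [2880, 720]
r4 m[φ0→X5] = [14, 56]
r4 m[φ1→X5] = [3, 8]
r4 m[φ1→X4] = [2160, 2880]
r4 m[φ2→X7] = [7, 2]
r4 m[φ3→X5] = [8, 9]
r4 m[φ4→X5] = [7, 5]
r4 m[X7→φ0] = [7, 2]
r4 m[X7→φ2] = [2880, 720]
r4 m[X5→φ0] = [168, 360]
r4 m[X5→φ1] = [784, 2520]
r4 m[X5→φ3] = [294, 2240]
r4 m[X5→φ4] = [336, 4032]
r4 m[X4→φ1] = [1, 1]
r5 m[φ0→X7] = [2880, 720]
r5 m[φ0→X5] = [14, 56]
r5 m[φ1→X5] = [3, 8]
r5 m[φ1→X4] = [15120, 20160]
r5 m[φ2→X7] = [7, 2]
r5 m[φ3→X5] = [8, 9]
r5 m[φ4→X5] = [7, 5]
r5 m[X7→φ0] = [7, 2]
r5 m[X7→φ2] = [2880, 720]
r5 m[X5→φ0] = [168, 360]
r5 m[X5→φ1] = [784, 2520]
r5 m[X5→φ3] = [294, 2240]
r5 m[X5→φ4] = [336, 4032]
r5 m[X4→φ1] = [1, 1]
r6 m[φ0→X7] = [2880, 720]
r6 m[φ0→X5] = [14, 56]
r6 m[φ1→X5] = [3, 8]
r6 m[φ1→X4] = [15120, 20160]
r6 m[φ2→X7] = [7, 2]
r6 m[φ3→X5] = [8, 9]
r6 m[φ4→X5] = [7, 5]
r6 m[X7→φ0] = [7, 2]
r6 m[X7→φ2] = [2880, 720]
r6 m[X5→φ0] = [168, 360]
r6 m[X5→φ1] = [784, 2520]
r6 m[X5→φ3] = [294, 2240]
r6 m[X5→φ4] = [336, 4032]
r6 m[X4→φ1] = [1, 1]
fixed point reached at round 6
traceback from X7: (X7=0, X5=1, X4=1), score=20160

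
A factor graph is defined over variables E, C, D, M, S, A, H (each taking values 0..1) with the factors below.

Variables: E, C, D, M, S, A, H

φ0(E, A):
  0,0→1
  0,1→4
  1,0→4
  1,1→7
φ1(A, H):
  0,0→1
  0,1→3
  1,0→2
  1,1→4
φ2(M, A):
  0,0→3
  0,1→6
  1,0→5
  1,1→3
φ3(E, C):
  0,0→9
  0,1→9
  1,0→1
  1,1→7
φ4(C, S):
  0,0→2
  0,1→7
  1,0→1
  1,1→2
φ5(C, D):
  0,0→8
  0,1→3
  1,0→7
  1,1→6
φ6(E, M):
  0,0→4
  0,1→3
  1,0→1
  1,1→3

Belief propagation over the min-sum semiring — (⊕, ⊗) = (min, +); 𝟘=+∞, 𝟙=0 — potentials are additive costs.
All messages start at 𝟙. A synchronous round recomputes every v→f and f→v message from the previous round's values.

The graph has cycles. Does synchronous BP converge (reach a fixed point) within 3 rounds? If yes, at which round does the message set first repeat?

NOT CONVERGED within 3 rounds

init: all messages = 𝟙 over 2 values
r1 m[φ0→E] = [1, 4]
r1 m[φ0→A] = [1, 4]
r1 m[φ1→A] = [1, 2]
r1 m[φ1→H] = [1, 3]
r1 m[φ2→M] = [3, 3]
r1 m[φ2→A] = [3, 3]
r1 m[φ3→E] = [9, 1]
r1 m[φ3→C] = [1, 7]
r1 m[φ4→C] = [2, 1]
r1 m[φ4→S] = [1, 2]
r1 m[φ5→C] = [3, 6]
r1 m[φ5→D] = [7, 3]
r1 m[φ6→E] = [3, 1]
r1 m[φ6→M] = [1, 3]
r1 m[E→φ0] = [0, 0]
r1 m[E→φ3] = [0, 0]
r1 m[E→φ6] = [0, 0]
r1 m[C→φ3] = [0, 0]
r1 m[C→φ4] = [0, 0]
r1 m[C→φ5] = [0, 0]
r1 m[D→φ5] = [0, 0]
r1 m[M→φ2] = [0, 0]
r1 m[M→φ6] = [0, 0]
r1 m[S→φ4] = [0, 0]
r1 m[A→φ0] = [0, 0]
r1 m[A→φ1] = [0, 0]
r1 m[A→φ2] = [0, 0]
r1 m[H→φ1] = [0, 0]
r2 m[φ0→E] = [1, 4]
r2 m[φ0→A] = [1, 4]
r2 m[φ1→A] = [1, 2]
r2 m[φ1→H] = [1, 3]
r2 m[φ2→M] = [3, 3]
r2 m[φ2→A] = [3, 3]
r2 m[φ3→E] = [9, 1]
r2 m[φ3→C] = [1, 7]
r2 m[φ4→C] = [2, 1]
r2 m[φ4→S] = [1, 2]
r2 m[φ5→C] = [3, 6]
r2 m[φ5→D] = [7, 3]
r2 m[φ6→E] = [3, 1]
r2 m[φ6→M] = [1, 3]
r2 m[E→φ0] = [12, 2]
r2 m[E→φ3] = [4, 5]
r2 m[E→φ6] = [10, 5]
r2 m[C→φ3] = [5, 7]
r2 m[C→φ4] = [4, 13]
r2 m[C→φ5] = [3, 8]
r2 m[D→φ5] = [0, 0]
r2 m[M→φ2] = [1, 3]
r2 m[M→φ6] = [3, 3]
r2 m[S→φ4] = [0, 0]
r2 m[A→φ0] = [4, 5]
r2 m[A→φ1] = [4, 7]
r2 m[A→φ2] = [2, 6]
r2 m[H→φ1] = [0, 0]
r3 m[φ0→E] = [5, 8]
r3 m[φ0→A] = [6, 9]
r3 m[φ1→A] = [1, 2]
r3 m[φ1→H] = [5, 7]
r3 m[φ2→M] = [5, 7]
r3 m[φ2→A] = [4, 6]
r3 m[φ3→E] = [14, 6]
r3 m[φ3→C] = [6, 12]
r3 m[φ4→C] = [2, 1]
r3 m[φ4→S] = [6, 11]
r3 m[φ5→C] = [3, 6]
r3 m[φ5→D] = [11, 6]
r3 m[φ6→E] = [6, 4]
r3 m[φ6→M] = [6, 8]
r3 m[E→φ0] = [12, 2]
r3 m[E→φ3] = [4, 5]
r3 m[E→φ6] = [10, 5]
r3 m[C→φ3] = [5, 7]
r3 m[C→φ4] = [4, 13]
r3 m[C→φ5] = [3, 8]
r3 m[D→φ5] = [0, 0]
r3 m[M→φ2] = [1, 3]
r3 m[M→φ6] = [3, 3]
r3 m[S→φ4] = [0, 0]
r3 m[A→φ0] = [4, 5]
r3 m[A→φ1] = [4, 7]
r3 m[A→φ2] = [2, 6]
r3 m[H→φ1] = [0, 0]
no fixed point within 3 rounds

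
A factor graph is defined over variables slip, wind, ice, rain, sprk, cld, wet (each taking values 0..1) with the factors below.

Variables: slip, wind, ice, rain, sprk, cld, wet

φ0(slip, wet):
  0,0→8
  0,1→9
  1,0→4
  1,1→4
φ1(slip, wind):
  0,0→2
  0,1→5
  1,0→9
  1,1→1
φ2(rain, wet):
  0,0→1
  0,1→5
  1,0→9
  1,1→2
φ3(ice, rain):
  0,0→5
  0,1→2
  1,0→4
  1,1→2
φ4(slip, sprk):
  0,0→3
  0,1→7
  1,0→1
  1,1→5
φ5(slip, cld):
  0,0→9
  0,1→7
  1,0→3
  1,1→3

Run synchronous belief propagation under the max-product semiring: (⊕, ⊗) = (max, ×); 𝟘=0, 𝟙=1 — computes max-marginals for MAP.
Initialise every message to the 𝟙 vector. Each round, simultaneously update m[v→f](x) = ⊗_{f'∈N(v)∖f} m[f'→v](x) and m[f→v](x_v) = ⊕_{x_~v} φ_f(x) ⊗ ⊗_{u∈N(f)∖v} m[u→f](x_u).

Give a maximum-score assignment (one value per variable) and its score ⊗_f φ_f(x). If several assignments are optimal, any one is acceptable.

assignment: (slip=0, wind=1, ice=0, rain=0, sprk=1, cld=0, wet=1); score = 70875

init: all messages = 𝟙 over 2 values
r1 m[φ0→slip] = [9, 4]
r1 m[φ0→wet] = [8, 9]
r1 m[φ1→slip] = [5, 9]
r1 m[φ1→wind] = [9, 5]
r1 m[φ2→rain] = [5, 9]
r1 m[φ2→wet] = [9, 5]
r1 m[φ3→ice] = [5, 4]
r1 m[φ3→rain] = [5, 2]
r1 m[φ4→slip] = [7, 5]
r1 m[φ4→sprk] = [3, 7]
r1 m[φ5→slip] = [9, 3]
r1 m[φ5→cld] = [9, 7]
r1 m[slip→φ0] = [1, 1]
r1 m[slip→φ1] = [1, 1]
r1 m[slip→φ4] = [1, 1]
r1 m[slip→φ5] = [1, 1]
r1 m[wind→φ1] = [1, 1]
r1 m[ice→φ3] = [1, 1]
r1 m[rain→φ2] = [1, 1]
r1 m[rain→φ3] = [1, 1]
r1 m[sprk→φ4] = [1, 1]
r1 m[cld→φ5] = [1, 1]
r1 m[wet→φ0] = [1, 1]
r1 m[wet→φ2] = [1, 1]
r2 m[φ0→slip] = [9, 4]
r2 m[φ0→wet] = [8, 9]
r2 m[φ1→slip] = [5, 9]
r2 m[φ1→wind] = [9, 5]
r2 m[φ2→rain] = [5, 9]
r2 m[φ2→wet] = [9, 5]
r2 m[φ3→ice] = [5, 4]
r2 m[φ3→rain] = [5, 2]
r2 m[φ4→slip] = [7, 5]
r2 m[φ4→sprk] = [3, 7]
r2 m[φ5→slip] = [9, 3]
r2 m[φ5→cld] = [9, 7]
r2 m[slip→φ0] = [315, 135]
r2 m[slip→φ1] = [567, 60]
r2 m[slip→φ4] = [405, 108]
r2 m[slip→φ5] = [315, 180]
r2 m[wind→φ1] = [1, 1]
r2 m[ice→φ3] = [1, 1]
r2 m[rain→φ2] = [5, 2]
r2 m[rain→φ3] = [5, 9]
r2 m[sprk→φ4] = [1, 1]
r2 m[cld→φ5] = [1, 1]
r2 m[wet→φ0] = [9, 5]
r2 m[wet→φ2] = [8, 9]
r3 m[φ0→slip] = [72, 36]
r3 m[φ0→wet] = [2520, 2835]
r3 m[φ1→slip] = [5, 9]
r3 m[φ1→wind] = [1134, 2835]
r3 m[φ2→rain] = [45, 72]
r3 m[φ2→wet] = [18, 25]
r3 m[φ3→ice] = [25, 20]
r3 m[φ3→rain] = [5, 2]
r3 m[φ4→slip] = [7, 5]
r3 m[φ4→sprk] = [1215, 2835]
r3 m[φ5→slip] = [9, 3]
r3 m[φ5→cld] = [2835, 2205]
r3 m[slip→φ0] = [315, 135]
r3 m[slip→φ1] = [567, 60]
r3 m[slip→φ4] = [405, 108]
r3 m[slip→φ5] = [315, 180]
r3 m[wind→φ1] = [1, 1]
r3 m[ice→φ3] = [1, 1]
r3 m[rain→φ2] = [5, 2]
r3 m[rain→φ3] = [5, 9]
r3 m[sprk→φ4] = [1, 1]
r3 m[cld→φ5] = [1, 1]
r3 m[wet→φ0] = [9, 5]
r3 m[wet→φ2] = [8, 9]
r4 m[φ0→slip] = [72, 36]
r4 m[φ0→wet] = [2520, 2835]
r4 m[φ1→slip] = [5, 9]
r4 m[φ1→wind] = [1134, 2835]
r4 m[φ2→rain] = [45, 72]
r4 m[φ2→wet] = [18, 25]
r4 m[φ3→ice] = [25, 20]
r4 m[φ3→rain] = [5, 2]
r4 m[φ4→slip] = [7, 5]
r4 m[φ4→sprk] = [1215, 2835]
r4 m[φ5→slip] = [9, 3]
r4 m[φ5→cld] = [2835, 2205]
r4 m[slip→φ0] = [315, 135]
r4 m[slip→φ1] = [4536, 540]
r4 m[slip→φ4] = [3240, 972]
r4 m[slip→φ5] = [2520, 1620]
r4 m[wind→φ1] = [1, 1]
r4 m[ice→φ3] = [1, 1]
r4 m[rain→φ2] = [5, 2]
r4 m[rain→φ3] = [45, 72]
r4 m[sprk→φ4] = [1, 1]
r4 m[cld→φ5] = [1, 1]
r4 m[wet→φ0] = [18, 25]
r4 m[wet→φ2] = [2520, 2835]
r5 m[φ0→slip] = [225, 100]
r5 m[φ0→wet] = [2520, 2835]
r5 m[φ1→slip] = [5, 9]
r5 m[φ1→wind] = [9072, 22680]
r5 m[φ2→rain] = [14175, 22680]
r5 m[φ2→wet] = [18, 25]
r5 m[φ3→ice] = [225, 180]
r5 m[φ3→rain] = [5, 2]
r5 m[φ4→slip] = [7, 5]
r5 m[φ4→sprk] = [9720, 22680]
r5 m[φ5→slip] = [9, 3]
r5 m[φ5→cld] = [22680, 17640]
r5 m[slip→φ0] = [315, 135]
r5 m[slip→φ1] = [4536, 540]
r5 m[slip→φ4] = [3240, 972]
r5 m[slip→φ5] = [2520, 1620]
r5 m[wind→φ1] = [1, 1]
r5 m[ice→φ3] = [1, 1]
r5 m[rain→φ2] = [5, 2]
r5 m[rain→φ3] = [45, 72]
r5 m[sprk→φ4] = [1, 1]
r5 m[cld→φ5] = [1, 1]
r5 m[wet→φ0] = [18, 25]
r5 m[wet→φ2] = [2520, 2835]
r6 m[φ0→slip] = [225, 100]
r6 m[φ0→wet] = [2520, 2835]
r6 m[φ1→slip] = [5, 9]
r6 m[φ1→wind] = [9072, 22680]
r6 m[φ2→rain] = [14175, 22680]
r6 m[φ2→wet] = [18, 25]
r6 m[φ3→ice] = [225, 180]
r6 m[φ3→rain] = [5, 2]
r6 m[φ4→slip] = [7, 5]
r6 m[φ4→sprk] = [9720, 22680]
r6 m[φ5→slip] = [9, 3]
r6 m[φ5→cld] = [22680, 17640]
r6 m[slip→φ0] = [315, 135]
r6 m[slip→φ1] = [14175, 1500]
r6 m[slip→φ4] = [10125, 2700]
r6 m[slip→φ5] = [7875, 4500]
r6 m[wind→φ1] = [1, 1]
r6 m[ice→φ3] = [1, 1]
r6 m[rain→φ2] = [5, 2]
r6 m[rain→φ3] = [14175, 22680]
r6 m[sprk→φ4] = [1, 1]
r6 m[cld→φ5] = [1, 1]
r6 m[wet→φ0] = [18, 25]
r6 m[wet→φ2] = [2520, 2835]
r7 m[φ0→slip] = [225, 100]
r7 m[φ0→wet] = [2520, 2835]
r7 m[φ1→slip] = [5, 9]
r7 m[φ1→wind] = [28350, 70875]
r7 m[φ2→rain] = [14175, 22680]
r7 m[φ2→wet] = [18, 25]
r7 m[φ3→ice] = [70875, 56700]
r7 m[φ3→rain] = [5, 2]
r7 m[φ4→slip] = [7, 5]
r7 m[φ4→sprk] = [30375, 70875]
r7 m[φ5→slip] = [9, 3]
r7 m[φ5→cld] = [70875, 55125]
r7 m[slip→φ0] = [315, 135]
r7 m[slip→φ1] = [14175, 1500]
r7 m[slip→φ4] = [10125, 2700]
r7 m[slip→φ5] = [7875, 4500]
r7 m[wind→φ1] = [1, 1]
r7 m[ice→φ3] = [1, 1]
r7 m[rain→φ2] = [5, 2]
r7 m[rain→φ3] = [14175, 22680]
r7 m[sprk→φ4] = [1, 1]
r7 m[cld→φ5] = [1, 1]
r7 m[wet→φ0] = [18, 25]
r7 m[wet→φ2] = [2520, 2835]
r8 m[φ0→slip] = [225, 100]
r8 m[φ0→wet] = [2520, 2835]
r8 m[φ1→slip] = [5, 9]
r8 m[φ1→wind] = [28350, 70875]
r8 m[φ2→rain] = [14175, 22680]
r8 m[φ2→wet] = [18, 25]
r8 m[φ3→ice] = [70875, 56700]
r8 m[φ3→rain] = [5, 2]
r8 m[φ4→slip] = [7, 5]
r8 m[φ4→sprk] = [30375, 70875]
r8 m[φ5→slip] = [9, 3]
r8 m[φ5→cld] = [70875, 55125]
r8 m[slip→φ0] = [315, 135]
r8 m[slip→φ1] = [14175, 1500]
r8 m[slip→φ4] = [10125, 2700]
r8 m[slip→φ5] = [7875, 4500]
r8 m[wind→φ1] = [1, 1]
r8 m[ice→φ3] = [1, 1]
r8 m[rain→φ2] = [5, 2]
r8 m[rain→φ3] = [14175, 22680]
r8 m[sprk→φ4] = [1, 1]
r8 m[cld→φ5] = [1, 1]
r8 m[wet→φ0] = [18, 25]
r8 m[wet→φ2] = [2520, 2835]
fixed point reached at round 8
traceback from slip: (slip=0, wind=1, ice=0, rain=0, sprk=1, cld=0, wet=1), score=70875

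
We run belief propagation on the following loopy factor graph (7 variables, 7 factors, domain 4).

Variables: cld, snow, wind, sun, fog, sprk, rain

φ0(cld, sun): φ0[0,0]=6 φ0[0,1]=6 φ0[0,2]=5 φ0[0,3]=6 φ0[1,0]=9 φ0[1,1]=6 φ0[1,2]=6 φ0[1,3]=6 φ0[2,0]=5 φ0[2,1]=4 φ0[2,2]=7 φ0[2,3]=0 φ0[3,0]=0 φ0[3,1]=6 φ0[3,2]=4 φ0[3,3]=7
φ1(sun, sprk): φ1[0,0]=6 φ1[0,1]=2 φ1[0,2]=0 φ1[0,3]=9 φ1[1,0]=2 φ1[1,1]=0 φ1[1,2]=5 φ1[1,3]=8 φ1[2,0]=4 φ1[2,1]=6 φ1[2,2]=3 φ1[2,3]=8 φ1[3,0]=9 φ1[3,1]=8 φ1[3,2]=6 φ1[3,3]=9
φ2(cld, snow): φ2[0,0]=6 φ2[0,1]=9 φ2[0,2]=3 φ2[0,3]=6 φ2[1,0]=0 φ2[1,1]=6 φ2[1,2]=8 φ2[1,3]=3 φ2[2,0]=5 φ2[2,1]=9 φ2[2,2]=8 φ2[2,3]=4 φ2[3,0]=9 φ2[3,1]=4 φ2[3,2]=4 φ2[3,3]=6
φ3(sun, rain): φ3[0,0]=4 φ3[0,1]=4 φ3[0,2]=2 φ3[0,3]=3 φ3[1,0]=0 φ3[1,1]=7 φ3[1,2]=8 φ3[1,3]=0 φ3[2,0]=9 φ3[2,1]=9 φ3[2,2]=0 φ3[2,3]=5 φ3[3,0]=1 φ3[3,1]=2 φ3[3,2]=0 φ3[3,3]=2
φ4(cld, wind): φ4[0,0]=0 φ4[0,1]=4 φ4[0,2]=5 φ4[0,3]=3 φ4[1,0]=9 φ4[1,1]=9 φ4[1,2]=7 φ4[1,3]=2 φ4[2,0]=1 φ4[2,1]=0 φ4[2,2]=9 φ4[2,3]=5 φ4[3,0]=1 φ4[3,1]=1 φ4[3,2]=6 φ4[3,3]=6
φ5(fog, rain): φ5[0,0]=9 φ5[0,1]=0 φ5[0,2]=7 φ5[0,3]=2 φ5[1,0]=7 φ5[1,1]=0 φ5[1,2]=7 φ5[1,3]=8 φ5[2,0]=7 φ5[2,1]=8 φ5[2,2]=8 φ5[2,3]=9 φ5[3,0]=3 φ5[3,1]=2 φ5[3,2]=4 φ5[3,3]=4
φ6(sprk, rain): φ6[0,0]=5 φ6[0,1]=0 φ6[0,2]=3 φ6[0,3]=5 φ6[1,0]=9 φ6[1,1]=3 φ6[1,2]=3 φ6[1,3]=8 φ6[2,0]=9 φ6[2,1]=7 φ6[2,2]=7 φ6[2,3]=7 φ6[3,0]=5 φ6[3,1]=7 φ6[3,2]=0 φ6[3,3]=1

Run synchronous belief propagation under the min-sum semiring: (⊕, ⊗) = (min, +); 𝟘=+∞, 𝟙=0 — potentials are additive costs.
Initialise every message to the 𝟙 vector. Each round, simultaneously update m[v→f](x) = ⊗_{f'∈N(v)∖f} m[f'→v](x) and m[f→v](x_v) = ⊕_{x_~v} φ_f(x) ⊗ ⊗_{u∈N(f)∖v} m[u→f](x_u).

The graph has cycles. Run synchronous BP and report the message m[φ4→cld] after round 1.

message @ round 1 = [0, 2, 0, 1]

init: all messages = 𝟙 over 4 values
r1 m[φ0→cld] = [5, 6, 0, 0]
r1 m[φ0→sun] = [0, 4, 4, 0]
r1 m[φ1→sun] = [0, 0, 3, 6]
r1 m[φ1→sprk] = [2, 0, 0, 8]
r1 m[φ2→cld] = [3, 0, 4, 4]
r1 m[φ2→snow] = [0, 4, 3, 3]
r1 m[φ3→sun] = [2, 0, 0, 0]
r1 m[φ3→rain] = [0, 2, 0, 0]
r1 m[φ4→cld] = [0, 2, 0, 1]
r1 m[φ4→wind] = [0, 0, 5, 2]
r1 m[φ5→fog] = [0, 0, 7, 2]
r1 m[φ5→rain] = [3, 0, 4, 2]
r1 m[φ6→sprk] = [0, 3, 7, 0]
r1 m[φ6→rain] = [5, 0, 0, 1]
r1 m[cld→φ0] = [0, 0, 0, 0]
r1 m[cld→φ2] = [0, 0, 0, 0]
r1 m[cld→φ4] = [0, 0, 0, 0]
r1 m[snow→φ2] = [0, 0, 0, 0]
r1 m[wind→φ4] = [0, 0, 0, 0]
r1 m[sun→φ0] = [0, 0, 0, 0]
r1 m[sun→φ1] = [0, 0, 0, 0]
r1 m[sun→φ3] = [0, 0, 0, 0]
r1 m[fog→φ5] = [0, 0, 0, 0]
r1 m[sprk→φ1] = [0, 0, 0, 0]
r1 m[sprk→φ6] = [0, 0, 0, 0]
r1 m[rain→φ3] = [0, 0, 0, 0]
r1 m[rain→φ5] = [0, 0, 0, 0]
r1 m[rain→φ6] = [0, 0, 0, 0]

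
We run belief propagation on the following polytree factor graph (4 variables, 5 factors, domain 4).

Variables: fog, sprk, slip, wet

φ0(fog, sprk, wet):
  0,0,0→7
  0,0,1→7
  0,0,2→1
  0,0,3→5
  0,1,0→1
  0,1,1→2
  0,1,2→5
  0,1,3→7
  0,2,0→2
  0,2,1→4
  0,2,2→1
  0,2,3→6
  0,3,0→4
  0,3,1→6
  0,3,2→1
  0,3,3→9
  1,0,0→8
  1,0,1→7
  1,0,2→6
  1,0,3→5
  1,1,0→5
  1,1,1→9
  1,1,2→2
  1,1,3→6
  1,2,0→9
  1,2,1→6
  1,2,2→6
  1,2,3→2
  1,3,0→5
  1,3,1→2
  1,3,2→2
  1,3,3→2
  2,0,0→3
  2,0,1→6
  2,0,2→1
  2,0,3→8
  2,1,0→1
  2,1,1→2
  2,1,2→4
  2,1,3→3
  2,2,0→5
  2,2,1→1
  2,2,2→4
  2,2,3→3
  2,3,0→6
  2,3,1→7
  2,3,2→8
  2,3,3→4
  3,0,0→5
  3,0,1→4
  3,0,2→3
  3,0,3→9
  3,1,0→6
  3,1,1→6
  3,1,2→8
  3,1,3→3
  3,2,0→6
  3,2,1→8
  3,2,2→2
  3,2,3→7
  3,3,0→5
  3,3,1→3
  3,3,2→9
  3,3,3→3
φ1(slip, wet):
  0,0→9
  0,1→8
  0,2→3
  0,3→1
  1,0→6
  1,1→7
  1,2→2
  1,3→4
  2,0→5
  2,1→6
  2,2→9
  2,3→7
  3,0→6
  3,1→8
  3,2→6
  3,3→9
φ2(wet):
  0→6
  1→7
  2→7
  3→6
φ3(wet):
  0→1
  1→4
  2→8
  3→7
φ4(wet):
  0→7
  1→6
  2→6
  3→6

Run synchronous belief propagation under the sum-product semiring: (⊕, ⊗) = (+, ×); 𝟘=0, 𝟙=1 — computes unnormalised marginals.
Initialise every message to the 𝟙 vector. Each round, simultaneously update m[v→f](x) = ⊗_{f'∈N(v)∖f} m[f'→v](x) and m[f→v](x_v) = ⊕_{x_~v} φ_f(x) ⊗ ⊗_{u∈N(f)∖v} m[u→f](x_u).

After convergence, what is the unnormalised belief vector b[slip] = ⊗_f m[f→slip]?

b[slip] = [221172, 238728, 432180, 440160]

init: all messages = 𝟙 over 4 values
r1 m[φ0→fog] = [68, 82, 66, 87]
r1 m[φ0→sprk] = [85, 70, 72, 76]
r1 m[φ0→wet] = [78, 80, 63, 82]
r1 m[φ1→slip] = [21, 19, 27, 29]
r1 m[φ1→wet] = [26, 29, 20, 21]
r1 m[φ2→wet] = [6, 7, 7, 6]
r1 m[φ3→wet] = [1, 4, 8, 7]
r1 m[φ4→wet] = [7, 6, 6, 6]
r1 m[fog→φ0] = [1, 1, 1, 1]
r1 m[sprk→φ0] = [1, 1, 1, 1]
r1 m[slip→φ1] = [1, 1, 1, 1]
r1 m[wet→φ0] = [1, 1, 1, 1]
r1 m[wet→φ1] = [1, 1, 1, 1]
r1 m[wet→φ2] = [1, 1, 1, 1]
r1 m[wet→φ3] = [1, 1, 1, 1]
r1 m[wet→φ4] = [1, 1, 1, 1]
r2 m[φ0→fog] = [68, 82, 66, 87]
r2 m[φ0→sprk] = [85, 70, 72, 76]
r2 m[φ0→wet] = [78, 80, 63, 82]
r2 m[φ1→slip] = [21, 19, 27, 29]
r2 m[φ1→wet] = [26, 29, 20, 21]
r2 m[φ2→wet] = [6, 7, 7, 6]
r2 m[φ3→wet] = [1, 4, 8, 7]
r2 m[φ4→wet] = [7, 6, 6, 6]
r2 m[fog→φ0] = [1, 1, 1, 1]
r2 m[sprk→φ0] = [1, 1, 1, 1]
r2 m[slip→φ1] = [1, 1, 1, 1]
r2 m[wet→φ0] = [1092, 4872, 6720, 5292]
r2 m[wet→φ1] = [3276, 13440, 21168, 20664]
r2 m[wet→φ2] = [14196, 55680, 60480, 72324]
r2 m[wet→φ3] = [85176, 97440, 52920, 61992]
r2 m[wet→φ4] = [12168, 64960, 70560, 72324]
r3 m[φ0→fog] = [304500, 333312, 303828, 390600]
r3 m[φ0→sprk] = [358848, 334992, 299208, 339192]
r3 m[φ0→wet] = [78, 80, 63, 82]
r3 m[φ1→slip] = [221172, 238728, 432180, 440160]
r3 m[φ1→wet] = [26, 29, 20, 21]
r3 m[φ2→wet] = [6, 7, 7, 6]
r3 m[φ3→wet] = [1, 4, 8, 7]
r3 m[φ4→wet] = [7, 6, 6, 6]
r3 m[fog→φ0] = [1, 1, 1, 1]
r3 m[sprk→φ0] = [1, 1, 1, 1]
r3 m[slip→φ1] = [1, 1, 1, 1]
r3 m[wet→φ0] = [1092, 4872, 6720, 5292]
r3 m[wet→φ1] = [3276, 13440, 21168, 20664]
r3 m[wet→φ2] = [14196, 55680, 60480, 72324]
r3 m[wet→φ3] = [85176, 97440, 52920, 61992]
r3 m[wet→φ4] = [12168, 64960, 70560, 72324]
r4 m[φ0→fog] = [304500, 333312, 303828, 390600]
r4 m[φ0→sprk] = [358848, 334992, 299208, 339192]
r4 m[φ0→wet] = [78, 80, 63, 82]
r4 m[φ1→slip] = [221172, 238728, 432180, 440160]
r4 m[φ1→wet] = [26, 29, 20, 21]
r4 m[φ2→wet] = [6, 7, 7, 6]
r4 m[φ3→wet] = [1, 4, 8, 7]
r4 m[φ4→wet] = [7, 6, 6, 6]
r4 m[fog→φ0] = [1, 1, 1, 1]
r4 m[sprk→φ0] = [1, 1, 1, 1]
r4 m[slip→φ1] = [1, 1, 1, 1]
r4 m[wet→φ0] = [1092, 4872, 6720, 5292]
r4 m[wet→φ1] = [3276, 13440, 21168, 20664]
r4 m[wet→φ2] = [14196, 55680, 60480, 72324]
r4 m[wet→φ3] = [85176, 97440, 52920, 61992]
r4 m[wet→φ4] = [12168, 64960, 70560, 72324]
fixed point reached at round 4
b[slip] = ⊗ incoming = [221172, 238728, 432180, 440160]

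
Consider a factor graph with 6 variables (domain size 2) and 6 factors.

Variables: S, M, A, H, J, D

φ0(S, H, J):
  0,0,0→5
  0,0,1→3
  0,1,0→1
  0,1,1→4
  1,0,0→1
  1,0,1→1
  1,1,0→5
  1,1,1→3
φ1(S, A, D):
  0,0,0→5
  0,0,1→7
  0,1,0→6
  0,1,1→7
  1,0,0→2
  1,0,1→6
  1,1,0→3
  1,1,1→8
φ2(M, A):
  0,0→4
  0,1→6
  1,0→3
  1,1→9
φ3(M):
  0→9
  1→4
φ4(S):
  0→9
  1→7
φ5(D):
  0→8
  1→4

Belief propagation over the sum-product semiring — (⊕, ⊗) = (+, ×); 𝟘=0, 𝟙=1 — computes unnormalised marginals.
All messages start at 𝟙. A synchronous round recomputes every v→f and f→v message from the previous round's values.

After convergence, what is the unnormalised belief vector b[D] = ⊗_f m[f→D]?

b[D] = [935040, 734328]

init: all messages = 𝟙 over 2 values
r1 m[φ0→S] = [13, 10]
r1 m[φ0→H] = [10, 13]
r1 m[φ0→J] = [12, 11]
r1 m[φ1→S] = [25, 19]
r1 m[φ1→A] = [20, 24]
r1 m[φ1→D] = [16, 28]
r1 m[φ2→M] = [10, 12]
r1 m[φ2→A] = [7, 15]
r1 m[φ3→M] = [9, 4]
r1 m[φ4→S] = [9, 7]
r1 m[φ5→D] = [8, 4]
r1 m[S→φ0] = [1, 1]
r1 m[S→φ1] = [1, 1]
r1 m[S→φ4] = [1, 1]
r1 m[M→φ2] = [1, 1]
r1 m[M→φ3] = [1, 1]
r1 m[A→φ1] = [1, 1]
r1 m[A→φ2] = [1, 1]
r1 m[H→φ0] = [1, 1]
r1 m[J→φ0] = [1, 1]
r1 m[D→φ1] = [1, 1]
r1 m[D→φ5] = [1, 1]
r2 m[φ0→S] = [13, 10]
r2 m[φ0→H] = [10, 13]
r2 m[φ0→J] = [12, 11]
r2 m[φ1→S] = [25, 19]
r2 m[φ1→A] = [20, 24]
r2 m[φ1→D] = [16, 28]
r2 m[φ2→M] = [10, 12]
r2 m[φ2→A] = [7, 15]
r2 m[φ3→M] = [9, 4]
r2 m[φ4→S] = [9, 7]
r2 m[φ5→D] = [8, 4]
r2 m[S→φ0] = [225, 133]
r2 m[S→φ1] = [117, 70]
r2 m[S→φ4] = [325, 190]
r2 m[M→φ2] = [9, 4]
r2 m[M→φ3] = [10, 12]
r2 m[A→φ1] = [7, 15]
r2 m[A→φ2] = [20, 24]
r2 m[H→φ0] = [1, 1]
r2 m[J→φ0] = [1, 1]
r2 m[D→φ1] = [8, 4]
r2 m[D→φ5] = [16, 28]
r3 m[φ0→S] = [13, 10]
r3 m[φ0→H] = [2066, 2189]
r3 m[φ0→J] = [2148, 2107]
r3 m[φ1→S] = [1616, 1120]
r3 m[φ1→A] = [10756, 12812]
r3 m[φ1→D] = [18755, 29358]
r3 m[φ2→M] = [224, 276]
r3 m[φ2→A] = [48, 90]
r3 m[φ3→M] = [9, 4]
r3 m[φ4→S] = [9, 7]
r3 m[φ5→D] = [8, 4]
r3 m[S→φ0] = [225, 133]
r3 m[S→φ1] = [117, 70]
r3 m[S→φ4] = [325, 190]
r3 m[M→φ2] = [9, 4]
r3 m[M→φ3] = [10, 12]
r3 m[A→φ1] = [7, 15]
r3 m[A→φ2] = [20, 24]
r3 m[H→φ0] = [1, 1]
r3 m[J→φ0] = [1, 1]
r3 m[D→φ1] = [8, 4]
r3 m[D→φ5] = [16, 28]
r4 m[φ0→S] = [13, 10]
r4 m[φ0→H] = [2066, 2189]
r4 m[φ0→J] = [2148, 2107]
r4 m[φ1→S] = [1616, 1120]
r4 m[φ1→A] = [10756, 12812]
r4 m[φ1→D] = [18755, 29358]
r4 m[φ2→M] = [224, 276]
r4 m[φ2→A] = [48, 90]
r4 m[φ3→M] = [9, 4]
r4 m[φ4→S] = [9, 7]
r4 m[φ5→D] = [8, 4]
r4 m[S→φ0] = [14544, 7840]
r4 m[S→φ1] = [117, 70]
r4 m[S→φ4] = [21008, 11200]
r4 m[M→φ2] = [9, 4]
r4 m[M→φ3] = [224, 276]
r4 m[A→φ1] = [48, 90]
r4 m[A→φ2] = [10756, 12812]
r4 m[H→φ0] = [1, 1]
r4 m[J→φ0] = [1, 1]
r4 m[D→φ1] = [8, 4]
r4 m[D→φ5] = [18755, 29358]
r5 m[φ0→S] = [13, 10]
r5 m[φ0→H] = [132032, 135440]
r5 m[φ0→J] = [134304, 133168]
r5 m[φ1→S] = [10104, 6960]
r5 m[φ1→A] = [10756, 12812]
r5 m[φ1→D] = [116880, 183582]
r5 m[φ2→M] = [119896, 147576]
r5 m[φ2→A] = [48, 90]
r5 m[φ3→M] = [9, 4]
r5 m[φ4→S] = [9, 7]
r5 m[φ5→D] = [8, 4]
r5 m[S→φ0] = [14544, 7840]
r5 m[S→φ1] = [117, 70]
r5 m[S→φ4] = [21008, 11200]
r5 m[M→φ2] = [9, 4]
r5 m[M→φ3] = [224, 276]
r5 m[A→φ1] = [48, 90]
r5 m[A→φ2] = [10756, 12812]
r5 m[H→φ0] = [1, 1]
r5 m[J→φ0] = [1, 1]
r5 m[D→φ1] = [8, 4]
r5 m[D→φ5] = [18755, 29358]
r6 m[φ0→S] = [13, 10]
r6 m[φ0→H] = [132032, 135440]
r6 m[φ0→J] = [134304, 133168]
r6 m[φ1→S] = [10104, 6960]
r6 m[φ1→A] = [10756, 12812]
r6 m[φ1→D] = [116880, 183582]
r6 m[φ2→M] = [119896, 147576]
r6 m[φ2→A] = [48, 90]
r6 m[φ3→M] = [9, 4]
r6 m[φ4→S] = [9, 7]
r6 m[φ5→D] = [8, 4]
r6 m[S→φ0] = [90936, 48720]
r6 m[S→φ1] = [117, 70]
r6 m[S→φ4] = [131352, 69600]
r6 m[M→φ2] = [9, 4]
r6 m[M→φ3] = [119896, 147576]
r6 m[A→φ1] = [48, 90]
r6 m[A→φ2] = [10756, 12812]
r6 m[H→φ0] = [1, 1]
r6 m[J→φ0] = [1, 1]
r6 m[D→φ1] = [8, 4]
r6 m[D→φ5] = [116880, 183582]
r7 m[φ0→S] = [13, 10]
r7 m[φ0→H] = [824928, 844440]
r7 m[φ0→J] = [837936, 831432]
r7 m[φ1→S] = [10104, 6960]
r7 m[φ1→A] = [10756, 12812]
r7 m[φ1→D] = [116880, 183582]
r7 m[φ2→M] = [119896, 147576]
r7 m[φ2→A] = [48, 90]
r7 m[φ3→M] = [9, 4]
r7 m[φ4→S] = [9, 7]
r7 m[φ5→D] = [8, 4]
r7 m[S→φ0] = [90936, 48720]
r7 m[S→φ1] = [117, 70]
r7 m[S→φ4] = [131352, 69600]
r7 m[M→φ2] = [9, 4]
r7 m[M→φ3] = [119896, 147576]
r7 m[A→φ1] = [48, 90]
r7 m[A→φ2] = [10756, 12812]
r7 m[H→φ0] = [1, 1]
r7 m[J→φ0] = [1, 1]
r7 m[D→φ1] = [8, 4]
r7 m[D→φ5] = [116880, 183582]
r8 m[φ0→S] = [13, 10]
r8 m[φ0→H] = [824928, 844440]
r8 m[φ0→J] = [837936, 831432]
r8 m[φ1→S] = [10104, 6960]
r8 m[φ1→A] = [10756, 12812]
r8 m[φ1→D] = [116880, 183582]
r8 m[φ2→M] = [119896, 147576]
r8 m[φ2→A] = [48, 90]
r8 m[φ3→M] = [9, 4]
r8 m[φ4→S] = [9, 7]
r8 m[φ5→D] = [8, 4]
r8 m[S→φ0] = [90936, 48720]
r8 m[S→φ1] = [117, 70]
r8 m[S→φ4] = [131352, 69600]
r8 m[M→φ2] = [9, 4]
r8 m[M→φ3] = [119896, 147576]
r8 m[A→φ1] = [48, 90]
r8 m[A→φ2] = [10756, 12812]
r8 m[H→φ0] = [1, 1]
r8 m[J→φ0] = [1, 1]
r8 m[D→φ1] = [8, 4]
r8 m[D→φ5] = [116880, 183582]
fixed point reached at round 8
b[D] = ⊗ incoming = [935040, 734328]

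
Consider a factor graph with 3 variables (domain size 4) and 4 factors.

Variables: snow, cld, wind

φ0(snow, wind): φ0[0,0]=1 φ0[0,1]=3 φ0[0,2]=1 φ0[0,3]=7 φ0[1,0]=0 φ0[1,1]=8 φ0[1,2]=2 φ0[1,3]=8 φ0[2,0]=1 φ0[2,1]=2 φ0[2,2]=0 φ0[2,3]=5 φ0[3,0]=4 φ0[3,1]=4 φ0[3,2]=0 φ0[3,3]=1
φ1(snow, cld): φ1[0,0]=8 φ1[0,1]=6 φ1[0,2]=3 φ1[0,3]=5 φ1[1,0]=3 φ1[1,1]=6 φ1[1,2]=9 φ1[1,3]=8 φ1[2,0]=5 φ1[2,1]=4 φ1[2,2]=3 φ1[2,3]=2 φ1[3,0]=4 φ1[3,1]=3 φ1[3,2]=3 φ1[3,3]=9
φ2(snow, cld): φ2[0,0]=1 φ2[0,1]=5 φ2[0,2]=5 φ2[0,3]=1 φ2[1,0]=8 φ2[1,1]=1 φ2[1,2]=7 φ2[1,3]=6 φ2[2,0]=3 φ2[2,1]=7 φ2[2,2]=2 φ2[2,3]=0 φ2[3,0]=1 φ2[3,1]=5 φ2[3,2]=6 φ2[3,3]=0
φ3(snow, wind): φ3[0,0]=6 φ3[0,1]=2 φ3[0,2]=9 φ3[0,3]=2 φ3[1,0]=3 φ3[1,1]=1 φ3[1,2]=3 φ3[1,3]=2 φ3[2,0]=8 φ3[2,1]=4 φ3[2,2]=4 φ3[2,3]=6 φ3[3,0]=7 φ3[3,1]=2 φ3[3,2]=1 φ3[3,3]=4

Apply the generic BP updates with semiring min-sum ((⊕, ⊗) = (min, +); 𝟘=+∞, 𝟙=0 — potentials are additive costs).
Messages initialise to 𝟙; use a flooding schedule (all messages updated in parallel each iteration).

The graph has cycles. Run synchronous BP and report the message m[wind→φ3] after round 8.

init: all messages = 𝟙 over 4 values
r1 m[φ0→snow] = [1, 0, 0, 0]
r1 m[φ0→wind] = [0, 2, 0, 1]
r1 m[φ1→snow] = [3, 3, 2, 3]
r1 m[φ1→cld] = [3, 3, 3, 2]
r1 m[φ2→snow] = [1, 1, 0, 0]
r1 m[φ2→cld] = [1, 1, 2, 0]
r1 m[φ3→snow] = [2, 1, 4, 1]
r1 m[φ3→wind] = [3, 1, 1, 2]
r1 m[snow→φ0] = [0, 0, 0, 0]
r1 m[snow→φ1] = [0, 0, 0, 0]
r1 m[snow→φ2] = [0, 0, 0, 0]
r1 m[snow→φ3] = [0, 0, 0, 0]
r1 m[cld→φ1] = [0, 0, 0, 0]
r1 m[cld→φ2] = [0, 0, 0, 0]
r1 m[wind→φ0] = [0, 0, 0, 0]
r1 m[wind→φ3] = [0, 0, 0, 0]
r2 m[φ0→snow] = [1, 0, 0, 0]
r2 m[φ0→wind] = [0, 2, 0, 1]
r2 m[φ1→snow] = [3, 3, 2, 3]
r2 m[φ1→cld] = [3, 3, 3, 2]
r2 m[φ2→snow] = [1, 1, 0, 0]
r2 m[φ2→cld] = [1, 1, 2, 0]
r2 m[φ3→snow] = [2, 1, 4, 1]
r2 m[φ3→wind] = [3, 1, 1, 2]
r2 m[snow→φ0] = [6, 5, 6, 4]
r2 m[snow→φ1] = [4, 2, 4, 1]
r2 m[snow→φ2] = [6, 4, 6, 4]
r2 m[snow→φ3] = [5, 4, 2, 3]
r2 m[cld→φ1] = [1, 1, 2, 0]
r2 m[cld→φ2] = [3, 3, 3, 2]
r2 m[wind→φ0] = [3, 1, 1, 2]
r2 m[wind→φ3] = [0, 2, 0, 1]
r3 m[φ0→snow] = [2, 3, 1, 1]
r3 m[φ0→wind] = [5, 8, 4, 5]
r3 m[φ1→snow] = [5, 4, 2, 4]
r3 m[φ1→cld] = [5, 4, 4, 6]
r3 m[φ2→snow] = [3, 4, 2, 2]
r3 m[φ2→cld] = [5, 5, 8, 4]
r3 m[φ3→snow] = [3, 3, 4, 1]
r3 m[φ3→wind] = [7, 5, 4, 6]
r3 m[snow→φ0] = [6, 5, 6, 4]
r3 m[snow→φ1] = [4, 2, 4, 1]
r3 m[snow→φ2] = [6, 4, 6, 4]
r3 m[snow→φ3] = [5, 4, 2, 3]
r3 m[cld→φ1] = [1, 1, 2, 0]
r3 m[cld→φ2] = [3, 3, 3, 2]
r3 m[wind→φ0] = [3, 1, 1, 2]
r3 m[wind→φ3] = [0, 2, 0, 1]
r4 m[φ0→snow] = [2, 3, 1, 1]
r4 m[φ0→wind] = [5, 8, 4, 5]
r4 m[φ1→snow] = [5, 4, 2, 4]
r4 m[φ1→cld] = [5, 4, 4, 6]
r4 m[φ2→snow] = [3, 4, 2, 2]
r4 m[φ2→cld] = [5, 5, 8, 4]
r4 m[φ3→snow] = [3, 3, 4, 1]
r4 m[φ3→wind] = [7, 5, 4, 6]
r4 m[snow→φ0] = [11, 11, 8, 7]
r4 m[snow→φ1] = [8, 10, 7, 4]
r4 m[snow→φ2] = [10, 10, 7, 6]
r4 m[snow→φ3] = [10, 11, 5, 7]
r4 m[cld→φ1] = [5, 5, 8, 4]
r4 m[cld→φ2] = [5, 4, 4, 6]
r4 m[wind→φ0] = [7, 5, 4, 6]
r4 m[wind→φ3] = [5, 8, 4, 5]
r5 m[φ0→snow] = [5, 6, 4, 4]
r5 m[φ0→wind] = [9, 10, 7, 8]
r5 m[φ1→snow] = [9, 8, 6, 8]
r5 m[φ1→cld] = [8, 7, 7, 9]
r5 m[φ2→snow] = [6, 5, 6, 6]
r5 m[φ2→cld] = [7, 11, 9, 6]
r5 m[φ3→snow] = [7, 7, 8, 5]
r5 m[φ3→wind] = [13, 9, 8, 11]
r5 m[snow→φ0] = [11, 11, 8, 7]
r5 m[snow→φ1] = [8, 10, 7, 4]
r5 m[snow→φ2] = [10, 10, 7, 6]
r5 m[snow→φ3] = [10, 11, 5, 7]
r5 m[cld→φ1] = [5, 5, 8, 4]
r5 m[cld→φ2] = [5, 4, 4, 6]
r5 m[wind→φ0] = [7, 5, 4, 6]
r5 m[wind→φ3] = [5, 8, 4, 5]
r6 m[φ0→snow] = [5, 6, 4, 4]
r6 m[φ0→wind] = [9, 10, 7, 8]
r6 m[φ1→snow] = [9, 8, 6, 8]
r6 m[φ1→cld] = [8, 7, 7, 9]
r6 m[φ2→snow] = [6, 5, 6, 6]
r6 m[φ2→cld] = [7, 11, 9, 6]
r6 m[φ3→snow] = [7, 7, 8, 5]
r6 m[φ3→wind] = [13, 9, 8, 11]
r6 m[snow→φ0] = [22, 20, 20, 19]
r6 m[snow→φ1] = [18, 18, 18, 15]
r6 m[snow→φ2] = [21, 21, 18, 17]
r6 m[snow→φ3] = [20, 19, 16, 18]
r6 m[cld→φ1] = [7, 11, 9, 6]
r6 m[cld→φ2] = [8, 7, 7, 9]
r6 m[wind→φ0] = [13, 9, 8, 11]
r6 m[wind→φ3] = [9, 10, 7, 8]
r7 m[φ0→snow] = [9, 10, 8, 8]
r7 m[φ0→wind] = [20, 22, 19, 20]
r7 m[φ1→snow] = [11, 10, 8, 11]
r7 m[φ1→cld] = [19, 18, 18, 20]
r7 m[φ2→snow] = [9, 8, 9, 9]
r7 m[φ2→cld] = [18, 22, 20, 17]
r7 m[φ3→snow] = [10, 10, 11, 8]
r7 m[φ3→wind] = [22, 20, 19, 21]
r7 m[snow→φ0] = [22, 20, 20, 19]
r7 m[snow→φ1] = [18, 18, 18, 15]
r7 m[snow→φ2] = [21, 21, 18, 17]
r7 m[snow→φ3] = [20, 19, 16, 18]
r7 m[cld→φ1] = [7, 11, 9, 6]
r7 m[cld→φ2] = [8, 7, 7, 9]
r7 m[wind→φ0] = [13, 9, 8, 11]
r7 m[wind→φ3] = [9, 10, 7, 8]
r8 m[φ0→snow] = [9, 10, 8, 8]
r8 m[φ0→wind] = [20, 22, 19, 20]
r8 m[φ1→snow] = [11, 10, 8, 11]
r8 m[φ1→cld] = [19, 18, 18, 20]
r8 m[φ2→snow] = [9, 8, 9, 9]
r8 m[φ2→cld] = [18, 22, 20, 17]
r8 m[φ3→snow] = [10, 10, 11, 8]
r8 m[φ3→wind] = [22, 20, 19, 21]
r8 m[snow→φ0] = [30, 28, 28, 28]
r8 m[snow→φ1] = [28, 28, 28, 25]
r8 m[snow→φ2] = [30, 30, 27, 27]
r8 m[snow→φ3] = [29, 28, 25, 28]
r8 m[cld→φ1] = [18, 22, 20, 17]
r8 m[cld→φ2] = [19, 18, 18, 20]
r8 m[wind→φ0] = [22, 20, 19, 21]
r8 m[wind→φ3] = [20, 22, 19, 20]

message @ round 8 = [20, 22, 19, 20]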